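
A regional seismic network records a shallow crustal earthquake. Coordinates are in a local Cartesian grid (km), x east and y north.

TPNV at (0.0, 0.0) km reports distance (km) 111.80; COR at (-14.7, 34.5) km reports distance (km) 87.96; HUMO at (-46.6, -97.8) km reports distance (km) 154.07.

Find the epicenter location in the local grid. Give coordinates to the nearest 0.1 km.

Circle about each station: x² + y² = 111.80²; (x + 14.7)² + (y − 34.5)² = 87.96²; (x + 46.6)² + (y + 97.8)² = 154.07².
Subtracting the TPNV equation from the COR and HUMO equations removes the quadratic terms:
-29.4 x + 69.0 y = 6168.62
-93.2 x − 195.6 y = 498.08
Solving the 2×2 system: x ≈ -101.9, y ≈ 46.0 km.
Check against TPNV (with the unrounded x, y): √(x²+y²) = 111.77 ≈ 111.80 km. ✓

(-101.9, 46.0)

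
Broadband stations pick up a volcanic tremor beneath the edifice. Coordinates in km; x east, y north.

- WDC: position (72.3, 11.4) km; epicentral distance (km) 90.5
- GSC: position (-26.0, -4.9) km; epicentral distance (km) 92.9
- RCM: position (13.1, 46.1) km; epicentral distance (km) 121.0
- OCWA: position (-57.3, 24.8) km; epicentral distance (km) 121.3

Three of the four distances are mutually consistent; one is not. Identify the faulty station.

Solve using three stations at a time. Using WDC, GSC, RCM (subtract circle equations pairwise → linear system) gives (x, y) ≈ (37.9, -72.3).
Distances from that point to each station vs reported:
  WDC: calculated 90.5 vs reported 90.5 → residual 0.0 km
  GSC: calculated 92.9 vs reported 92.9 → residual 0.0 km
  RCM: calculated 121.0 vs reported 121.0 → residual 0.0 km
  OCWA: calculated 136.0 vs reported 121.3 → residual 14.7 km
WDC, GSC, RCM are mutually consistent (residuals ≈ 0); OCWA is off by 14.7 km.

OCWA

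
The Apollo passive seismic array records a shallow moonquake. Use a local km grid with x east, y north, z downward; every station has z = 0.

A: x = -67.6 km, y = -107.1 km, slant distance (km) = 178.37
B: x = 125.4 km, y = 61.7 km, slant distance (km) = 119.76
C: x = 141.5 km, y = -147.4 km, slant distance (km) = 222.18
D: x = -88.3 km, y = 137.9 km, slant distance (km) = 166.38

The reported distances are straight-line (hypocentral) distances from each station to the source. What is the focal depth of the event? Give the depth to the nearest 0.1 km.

z ≈ 59.8 km

Each station gives a sphere (x−x_i)² + (y−y_i)² + z² = d_i² (stations at z=0).
Subtracting the A sphere from B and C: z² cancels, leaving linear equations in x and y:
386.0 x + 337.6 y = 20965.28
418.2 x − 80.6 y = 8160.74
Solving: x ≈ 25.798, y ≈ 32.605 km (keep extra digits for the depth step; rounded: 25.8, 32.6).
Then from the A sphere: z² = 178.37² − (x + 67.6)² − (y + 107.1)² with x = 25.798, y = 32.605, so z ≈ 59.793 ≈ 59.8 km.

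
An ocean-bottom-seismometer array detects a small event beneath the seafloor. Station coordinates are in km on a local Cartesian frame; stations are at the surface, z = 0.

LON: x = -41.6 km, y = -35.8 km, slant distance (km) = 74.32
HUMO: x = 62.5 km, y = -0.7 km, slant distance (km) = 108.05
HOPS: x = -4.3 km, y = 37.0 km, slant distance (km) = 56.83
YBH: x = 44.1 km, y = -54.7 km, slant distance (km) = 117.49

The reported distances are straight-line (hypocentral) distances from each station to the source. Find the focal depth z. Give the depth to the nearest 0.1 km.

Each station gives a sphere (x−x_i)² + (y−y_i)² + z² = d_i² (stations at z=0).
Subtracting the LON sphere from HUMO and HOPS: z² cancels, leaving linear equations in x and y:
208.2 x + 70.2 y = -5256.80
74.6 x + 145.6 y = 669.10
Solving: x ≈ -32.395, y ≈ 21.193 km (keep extra digits for the depth step; rounded: -32.4, 21.2).
Then from the LON sphere: z² = 74.32² − (x + 41.6)² − (y + 35.8)² with x = -32.395, y = 21.193, so z ≈ 46.803 ≈ 46.8 km.

depth ≈ 46.8 km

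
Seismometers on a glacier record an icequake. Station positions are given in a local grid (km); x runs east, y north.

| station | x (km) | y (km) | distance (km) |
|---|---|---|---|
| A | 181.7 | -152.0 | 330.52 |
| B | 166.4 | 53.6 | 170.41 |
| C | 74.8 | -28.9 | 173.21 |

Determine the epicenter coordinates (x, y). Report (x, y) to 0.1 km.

Circle about each station: (x − 181.7)² + (y + 152.0)² = 330.52²; (x − 166.4)² + (y − 53.6)² = 170.41²; (x − 74.8)² + (y + 28.9)² = 173.21².
Subtracting pairs of circle equations eliminates x²+y² and gives linear equations (the radical axes):
-30.6 x + 411.2 y = 54646.93
-213.8 x + 246.2 y = 29553.13
Solving the 2×2 system: x ≈ 16.2, y ≈ 134.1 km.

(16.2, 134.1)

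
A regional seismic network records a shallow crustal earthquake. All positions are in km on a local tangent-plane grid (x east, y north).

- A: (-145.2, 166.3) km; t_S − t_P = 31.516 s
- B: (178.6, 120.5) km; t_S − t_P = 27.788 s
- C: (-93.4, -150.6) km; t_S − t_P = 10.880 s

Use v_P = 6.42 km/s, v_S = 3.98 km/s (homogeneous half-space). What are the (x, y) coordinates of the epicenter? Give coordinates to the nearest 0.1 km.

16.7 km east, -121.3 km north

Distance from S−P lag: d = Δt · v_P v_S / (v_P − v_S) = Δt · (6.42·3.98)/(6.42−3.98) ≈ 10.4720·Δt.
So d_A = 330.03, d_B = 291.00, d_C = 113.94 km.
Circle about each station: (x + 145.2)² + (y − 166.3)² = 330.03²; (x − 178.6)² + (y − 120.5)² = 291.00²; (x + 93.4)² + (y + 150.6)² = 113.94².
Subtracting pairs of circle equations eliminates x²+y² and gives linear equations (the radical axes):
647.6 x − 91.6 y = 21918.28
103.6 x − 633.8 y = 78602.67
Solving the 2×2 system: x ≈ 16.7, y ≈ -121.3 km.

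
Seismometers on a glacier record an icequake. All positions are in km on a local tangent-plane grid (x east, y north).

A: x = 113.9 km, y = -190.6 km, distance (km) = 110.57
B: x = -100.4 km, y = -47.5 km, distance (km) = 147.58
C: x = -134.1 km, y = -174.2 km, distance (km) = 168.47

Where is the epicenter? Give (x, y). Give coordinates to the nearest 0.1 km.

Circle about each station: (x − 113.9)² + (y + 190.6)² = 110.57²; (x + 100.4)² + (y + 47.5)² = 147.58²; (x + 134.1)² + (y + 174.2)² = 168.47².
Subtracting pairs of circle equations eliminates x²+y² and gives linear equations (the radical axes):
-428.6 x + 286.2 y = -46519.29
-496.0 x + 32.8 y = -17129.54
Solving the 2×2 system: x ≈ 26.4, y ≈ -123.0 km.

26.4 km east, -123.0 km north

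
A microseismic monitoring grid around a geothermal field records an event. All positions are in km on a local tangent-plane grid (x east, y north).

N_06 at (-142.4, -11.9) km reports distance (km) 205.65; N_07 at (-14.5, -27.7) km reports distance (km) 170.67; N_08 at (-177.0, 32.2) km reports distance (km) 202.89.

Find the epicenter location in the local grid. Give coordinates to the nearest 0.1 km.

Circle about each station: (x + 142.4)² + (y + 11.9)² = 205.65²; (x + 14.5)² + (y + 27.7)² = 170.67²; (x + 177.0)² + (y − 32.2)² = 202.89².
Subtracting the N_06 equation from the N_07 and N_08 equations removes the quadratic terms:
255.8 x − 31.6 y = -6278.16
-69.2 x + 88.2 y = 13074.04
Solving the 2×2 system: x ≈ -6.9, y ≈ 142.8 km.

-6.9 km east, 142.8 km north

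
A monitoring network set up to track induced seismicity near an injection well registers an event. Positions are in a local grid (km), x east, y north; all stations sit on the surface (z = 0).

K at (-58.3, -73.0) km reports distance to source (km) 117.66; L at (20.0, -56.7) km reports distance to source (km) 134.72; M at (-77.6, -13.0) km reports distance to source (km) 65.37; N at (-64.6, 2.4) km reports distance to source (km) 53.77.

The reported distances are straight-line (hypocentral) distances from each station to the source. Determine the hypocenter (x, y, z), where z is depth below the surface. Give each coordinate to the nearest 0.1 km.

(-67.8, 36.8, 41.2)

Each station gives a sphere (x−x_i)² + (y−y_i)² + z² = d_i² (stations at z=0).
Subtracting the K sphere from L and M: z² cancels, leaving linear equations in x and y:
156.6 x + 32.6 y = -9418.60
-38.6 x + 120.0 y = 7033.51
Solving: x ≈ -67.806, y ≈ 36.802 km (keep extra digits for the depth step; rounded: -67.8, 36.8).
Then from the K sphere: z² = 117.66² − (x + 58.3)² − (y + 73.0)² with x = -67.806, y = 36.802, so z ≈ 41.195 ≈ 41.2 km.
Check against N (with the unrounded solution): distance 53.77 ≈ 53.77 km. ✓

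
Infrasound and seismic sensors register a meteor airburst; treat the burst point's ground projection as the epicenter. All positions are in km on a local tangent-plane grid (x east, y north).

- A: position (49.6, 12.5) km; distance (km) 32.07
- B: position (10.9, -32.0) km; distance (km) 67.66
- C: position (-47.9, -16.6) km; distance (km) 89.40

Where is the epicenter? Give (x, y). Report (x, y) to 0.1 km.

Circle about each station: (x − 49.6)² + (y − 12.5)² = 32.07²; (x − 10.9)² + (y + 32.0)² = 67.66²; (x + 47.9)² + (y + 16.6)² = 89.40².
Subtracting pairs of circle equations eliminates x²+y² and gives linear equations (the radical axes):
-77.4 x − 89.0 y = -5022.99
-195.0 x − 58.2 y = -7010.32
Solving the 2×2 system: x ≈ 25.8, y ≈ 34.0 km.

25.8 km east, 34.0 km north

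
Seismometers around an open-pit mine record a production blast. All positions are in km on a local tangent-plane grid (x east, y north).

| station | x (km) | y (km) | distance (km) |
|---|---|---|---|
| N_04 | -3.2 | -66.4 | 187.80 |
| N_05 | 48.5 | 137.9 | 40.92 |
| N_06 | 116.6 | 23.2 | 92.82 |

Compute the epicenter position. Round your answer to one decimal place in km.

Circle about each station: (x + 3.2)² + (y + 66.4)² = 187.80²; (x − 48.5)² + (y − 137.9)² = 40.92²; (x − 116.6)² + (y − 23.2)² = 92.82².
Subtracting pairs of circle equations eliminates x²+y² and gives linear equations (the radical axes):
103.4 x + 408.6 y = 50543.85
239.6 x + 179.2 y = 36367.89
Solving the 2×2 system: x ≈ 73.1, y ≈ 105.2 km.
Check against N_04 (with the unrounded x, y): √((x + 3.2)²+(y + 66.4)²) = 187.80 ≈ 187.80 km. ✓

73.1 km east, 105.2 km north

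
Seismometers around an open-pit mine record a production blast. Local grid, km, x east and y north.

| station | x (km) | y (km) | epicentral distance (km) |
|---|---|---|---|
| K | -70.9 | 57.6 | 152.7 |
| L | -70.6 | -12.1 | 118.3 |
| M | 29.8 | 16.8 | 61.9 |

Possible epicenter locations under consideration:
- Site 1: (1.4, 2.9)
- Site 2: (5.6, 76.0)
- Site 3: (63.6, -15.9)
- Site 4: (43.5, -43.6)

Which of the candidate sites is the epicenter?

Site 4

For each candidate, compare |candidate − station| to the reported distance:
Site 1: residuals K 62.0, L 44.8, M 30.3 → max 62.0 km
Site 2: residuals K 74.0, L 1.8, M 2.1 → max 74.0 km
Site 3: residuals K 0.6, L 16.0, M 14.9 → max 16.0 km
Site 4: residuals K 0.0, L 0.1, M 0.0 → max 0.1 km
Only Site 4 has all residuals ≈ 0.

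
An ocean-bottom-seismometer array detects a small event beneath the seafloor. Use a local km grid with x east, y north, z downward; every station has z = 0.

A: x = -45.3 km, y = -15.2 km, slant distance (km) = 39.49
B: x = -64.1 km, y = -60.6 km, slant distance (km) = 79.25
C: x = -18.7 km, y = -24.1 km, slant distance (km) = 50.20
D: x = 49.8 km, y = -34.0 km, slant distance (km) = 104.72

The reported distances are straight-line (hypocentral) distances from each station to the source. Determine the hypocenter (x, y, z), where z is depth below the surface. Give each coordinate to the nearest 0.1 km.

x ≈ -40.7 km, y ≈ 8.3 km, depth ≈ 31.4 km

Each station gives a sphere (x−x_i)² + (y−y_i)² + z² = d_i² (stations at z=0).
Subtracting the A sphere from B and C: z² cancels, leaving linear equations in x and y:
-37.6 x − 90.8 y = 776.94
53.2 x − 17.8 y = -2313.21
Solving: x ≈ -40.705, y ≈ 8.299 km (keep extra digits for the depth step; rounded: -40.7, 8.3).
Then from the A sphere: z² = 39.49² − (x + 45.3)² − (y + 15.2)² with x = -40.705, y = 8.299, so z ≈ 31.403 ≈ 31.4 km.
Check against D (with the unrounded solution): distance 104.72 ≈ 104.72 km. ✓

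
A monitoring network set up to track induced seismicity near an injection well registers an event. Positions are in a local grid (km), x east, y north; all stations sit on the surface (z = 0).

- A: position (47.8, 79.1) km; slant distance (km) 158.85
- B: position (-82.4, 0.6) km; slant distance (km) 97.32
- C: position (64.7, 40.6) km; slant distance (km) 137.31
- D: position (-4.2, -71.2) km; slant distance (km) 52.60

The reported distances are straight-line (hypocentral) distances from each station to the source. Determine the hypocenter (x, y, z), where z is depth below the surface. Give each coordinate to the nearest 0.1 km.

(-19.8, -56.4, 48.0)

Each station gives a sphere (x−x_i)² + (y−y_i)² + z² = d_i² (stations at z=0).
Subtracting the A sphere from B and C: z² cancels, leaving linear equations in x and y:
-260.4 x − 157.0 y = 14010.61
33.8 x − 77.0 y = 3672.09
Solving: x ≈ -19.809, y ≈ -56.385 km (keep extra digits for the depth step; rounded: -19.8, -56.4).
Then from the A sphere: z² = 158.85² − (x − 47.8)² − (y − 79.1)² with x = -19.809, y = -56.385, so z ≈ 48.022 ≈ 48.0 km.
Check against D (with the unrounded solution): distance 52.63 ≈ 52.60 km. ✓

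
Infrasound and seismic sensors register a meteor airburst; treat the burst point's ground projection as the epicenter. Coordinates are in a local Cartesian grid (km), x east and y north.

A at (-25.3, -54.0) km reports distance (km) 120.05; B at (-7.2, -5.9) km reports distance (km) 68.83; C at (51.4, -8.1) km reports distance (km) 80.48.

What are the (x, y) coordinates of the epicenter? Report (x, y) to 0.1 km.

9.8 km east, 60.8 km north

Circle about each station: (x + 25.3)² + (y + 54.0)² = 120.05²; (x + 7.2)² + (y + 5.9)² = 68.83²; (x − 51.4)² + (y + 8.1)² = 80.48².
Subtracting pairs of circle equations eliminates x²+y² and gives linear equations (the radical axes):
36.2 x + 96.2 y = 6204.99
153.4 x + 91.8 y = 7086.45
Solving the 2×2 system: x ≈ 9.8, y ≈ 60.8 km.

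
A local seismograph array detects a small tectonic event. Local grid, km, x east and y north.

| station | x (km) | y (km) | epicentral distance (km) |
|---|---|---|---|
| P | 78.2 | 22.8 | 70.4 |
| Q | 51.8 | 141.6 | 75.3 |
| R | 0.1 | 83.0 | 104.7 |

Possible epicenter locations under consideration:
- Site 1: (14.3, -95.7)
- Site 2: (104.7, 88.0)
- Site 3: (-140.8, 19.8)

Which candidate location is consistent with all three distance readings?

For each candidate, compare |candidate − station| to the reported distance:
Site 1: residuals P 64.2, Q 164.9, R 74.6 → max 164.9 km
Site 2: residuals P 0.0, Q 0.0, R 0.0 → max 0.0 km
Site 3: residuals P 148.6, Q 152.6, R 49.7 → max 152.6 km
Only Site 2 has all residuals ≈ 0.

Site 2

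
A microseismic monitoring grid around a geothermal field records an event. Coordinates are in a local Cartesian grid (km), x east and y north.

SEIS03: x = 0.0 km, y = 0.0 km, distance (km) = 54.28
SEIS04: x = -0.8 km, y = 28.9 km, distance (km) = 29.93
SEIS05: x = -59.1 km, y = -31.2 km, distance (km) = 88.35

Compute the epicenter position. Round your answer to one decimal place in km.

Circle about each station: x² + y² = 54.28²; (x + 0.8)² + (y − 28.9)² = 29.93²; (x + 59.1)² + (y + 31.2)² = 88.35².
Subtracting pairs of circle equations eliminates x²+y² and gives linear equations (the radical axes):
-1.6 x + 57.8 y = 2886.36
-118.2 x − 62.4 y = -393.15
Solving the 2×2 system: x ≈ -22.7, y ≈ 49.3 km.
Check against SEIS03 (with the unrounded x, y): √(x²+y²) = 54.28 ≈ 54.28 km. ✓

(-22.7, 49.3)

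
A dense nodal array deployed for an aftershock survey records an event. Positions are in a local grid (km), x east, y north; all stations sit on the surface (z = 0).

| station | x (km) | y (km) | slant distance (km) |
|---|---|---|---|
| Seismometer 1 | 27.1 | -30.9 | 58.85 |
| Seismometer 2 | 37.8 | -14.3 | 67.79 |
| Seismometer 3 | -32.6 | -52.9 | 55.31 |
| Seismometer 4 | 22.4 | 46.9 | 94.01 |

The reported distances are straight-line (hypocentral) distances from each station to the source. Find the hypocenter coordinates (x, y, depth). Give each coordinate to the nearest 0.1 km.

(-11.0, -28.7, 44.8)

Each station gives a sphere (x−x_i)² + (y−y_i)² + z² = d_i² (stations at z=0).
Subtracting the Seismometer 1 sphere from Seismometer 2 and Seismometer 3: z² cancels, leaving linear equations in x and y:
21.4 x + 33.2 y = -1188.05
-119.4 x − 44.0 y = 2576.08
Solving: x ≈ -11.001, y ≈ -28.693 km (keep extra digits for the depth step; rounded: -11.0, -28.7).
Then from the Seismometer 1 sphere: z² = 58.85² − (x − 27.1)² − (y + 30.9)² with x = -11.001, y = -28.693, so z ≈ 44.797 ≈ 44.8 km.
Check against Seismometer 4 (with the unrounded solution): distance 94.00 ≈ 94.01 km. ✓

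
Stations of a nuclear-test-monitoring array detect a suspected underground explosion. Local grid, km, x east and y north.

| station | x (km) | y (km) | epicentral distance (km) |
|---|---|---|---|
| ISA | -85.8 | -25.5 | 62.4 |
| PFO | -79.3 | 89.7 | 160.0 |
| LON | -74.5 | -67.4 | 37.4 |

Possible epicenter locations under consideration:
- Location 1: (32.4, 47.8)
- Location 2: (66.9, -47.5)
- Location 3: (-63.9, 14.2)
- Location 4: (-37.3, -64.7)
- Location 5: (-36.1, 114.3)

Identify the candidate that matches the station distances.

For each candidate, compare |candidate − station| to the reported distance:
Location 1: residuals ISA 76.7, PFO 40.7, LON 119.8 → max 119.8 km
Location 2: residuals ISA 91.9, PFO 40.5, LON 105.4 → max 105.4 km
Location 3: residuals ISA 17.1, PFO 82.9, LON 44.9 → max 82.9 km
Location 4: residuals ISA 0.0, PFO 0.0, LON 0.1 → max 0.1 km
Location 5: residuals ISA 86.0, PFO 110.3, LON 148.3 → max 148.3 km
Only Location 4 has all residuals ≈ 0.

Location 4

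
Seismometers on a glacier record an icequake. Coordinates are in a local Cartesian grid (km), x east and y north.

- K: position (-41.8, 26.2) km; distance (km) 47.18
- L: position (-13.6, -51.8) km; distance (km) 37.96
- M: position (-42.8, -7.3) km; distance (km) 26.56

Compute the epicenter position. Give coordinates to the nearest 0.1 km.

Circle about each station: (x + 41.8)² + (y − 26.2)² = 47.18²; (x + 13.6)² + (y + 51.8)² = 37.96²; (x + 42.8)² + (y + 7.3)² = 26.56².
Subtracting the K equation from the L and M equations removes the quadratic terms:
56.4 x − 156.0 y = 1219.51
-2.0 x − 67.0 y = 971.97
Solving the 2×2 system: x ≈ -17.1, y ≈ -14.0 km.

-17.1 km east, -14.0 km north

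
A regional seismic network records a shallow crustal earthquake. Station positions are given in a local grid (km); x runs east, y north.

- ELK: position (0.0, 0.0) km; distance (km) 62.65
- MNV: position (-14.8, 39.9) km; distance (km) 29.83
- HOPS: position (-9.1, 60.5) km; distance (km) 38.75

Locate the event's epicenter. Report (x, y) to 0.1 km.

(-44.3, 44.3)

Circle about each station: x² + y² = 62.65²; (x + 14.8)² + (y − 39.9)² = 29.83²; (x + 9.1)² + (y − 60.5)² = 38.75².
Subtracting the ELK equation from the MNV and HOPS equations removes the quadratic terms:
-29.6 x + 79.8 y = 4846.24
-18.2 x + 121.0 y = 6166.52
Solving the 2×2 system: x ≈ -44.3, y ≈ 44.3 km.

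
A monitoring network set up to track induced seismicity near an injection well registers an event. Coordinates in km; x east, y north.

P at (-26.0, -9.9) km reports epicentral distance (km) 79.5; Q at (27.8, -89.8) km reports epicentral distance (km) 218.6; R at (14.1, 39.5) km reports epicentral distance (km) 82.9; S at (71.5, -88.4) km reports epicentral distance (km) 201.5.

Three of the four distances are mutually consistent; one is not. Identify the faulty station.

Q

Solve using three stations at a time. Using P, R, S (subtract circle equations pairwise → linear system) gives (x, y) ≈ (-66.5, 58.4).
Distances from that point to each station vs reported:
  P: calculated 79.4 vs reported 79.5 → residual 0.1 km
  Q: calculated 175.6 vs reported 218.6 → residual 43.0 km
  R: calculated 82.8 vs reported 82.9 → residual 0.1 km
  S: calculated 201.4 vs reported 201.5 → residual 0.1 km
P, R, S are mutually consistent (residuals ≈ 0); Q is off by 43.0 km.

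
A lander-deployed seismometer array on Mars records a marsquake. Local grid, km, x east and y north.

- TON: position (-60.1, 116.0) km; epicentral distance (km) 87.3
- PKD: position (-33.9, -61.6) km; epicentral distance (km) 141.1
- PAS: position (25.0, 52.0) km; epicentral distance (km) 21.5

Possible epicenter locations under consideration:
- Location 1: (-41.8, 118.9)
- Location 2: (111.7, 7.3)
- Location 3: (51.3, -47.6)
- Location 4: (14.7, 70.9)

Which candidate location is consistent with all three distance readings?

For each candidate, compare |candidate − station| to the reported distance:
Location 1: residuals TON 68.8, PKD 39.6, PAS 73.0 → max 73.0 km
Location 2: residuals TON 116.0, PKD 20.0, PAS 76.0 → max 116.0 km
Location 3: residuals TON 110.6, PKD 54.8, PAS 81.5 → max 110.6 km
Location 4: residuals TON 0.0, PKD 0.0, PAS 0.0 → max 0.0 km
Only Location 4 has all residuals ≈ 0.

Location 4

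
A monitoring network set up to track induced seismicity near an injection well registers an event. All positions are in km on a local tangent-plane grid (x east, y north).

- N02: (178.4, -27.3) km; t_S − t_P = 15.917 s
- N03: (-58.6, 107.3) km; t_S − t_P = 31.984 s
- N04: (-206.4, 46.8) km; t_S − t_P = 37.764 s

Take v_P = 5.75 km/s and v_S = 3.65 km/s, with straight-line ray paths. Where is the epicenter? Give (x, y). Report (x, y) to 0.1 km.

(104.0, -167.9)

Distance from S−P lag: d = Δt · v_P v_S / (v_P − v_S) = Δt · (5.75·3.65)/(5.75−3.65) ≈ 9.9940·Δt.
So d_N02 = 159.08, d_N03 = 319.65, d_N04 = 377.42 km.
Circle about each station: (x − 178.4)² + (y + 27.3)² = 159.08²; (x + 58.6)² + (y − 107.3)² = 319.65²; (x + 206.4)² + (y − 46.8)² = 377.42².
Subtracting pairs of circle equations eliminates x²+y² and gives linear equations (the radical axes):
-474.0 x + 269.2 y = -94494.28
-769.6 x + 148.2 y = -104920.06
Solving the 2×2 system: x ≈ 104.0, y ≈ -167.9 km.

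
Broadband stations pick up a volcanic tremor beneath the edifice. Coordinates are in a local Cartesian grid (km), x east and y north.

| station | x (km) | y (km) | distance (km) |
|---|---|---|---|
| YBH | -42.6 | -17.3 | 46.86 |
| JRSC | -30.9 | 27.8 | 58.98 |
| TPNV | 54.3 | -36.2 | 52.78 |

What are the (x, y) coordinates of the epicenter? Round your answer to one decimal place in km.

Circle about each station: (x + 42.6)² + (y + 17.3)² = 46.86²; (x + 30.9)² + (y − 27.8)² = 58.98²; (x − 54.3)² + (y + 36.2)² = 52.78².
Subtracting pairs of circle equations eliminates x²+y² and gives linear equations (the radical axes):
23.4 x + 90.2 y = -1669.18
193.8 x − 37.8 y = 1555.01
Solving the 2×2 system: x ≈ 4.2, y ≈ -19.6 km.

x ≈ 4.2 km, y ≈ -19.6 km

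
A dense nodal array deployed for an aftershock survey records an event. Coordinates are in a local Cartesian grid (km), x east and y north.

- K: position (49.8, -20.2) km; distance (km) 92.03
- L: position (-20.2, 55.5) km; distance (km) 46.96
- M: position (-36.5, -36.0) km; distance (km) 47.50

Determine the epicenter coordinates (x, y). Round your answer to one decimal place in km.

Circle about each station: (x − 49.8)² + (y + 20.2)² = 92.03²; (x + 20.2)² + (y − 55.5)² = 46.96²; (x + 36.5)² + (y + 36.0)² = 47.50².
Subtracting the K equation from the L and M equations removes the quadratic terms:
-140.0 x + 151.4 y = 6864.49
-172.6 x − 31.6 y = 5953.44
Solving the 2×2 system: x ≈ -36.6, y ≈ 11.5 km.

x ≈ -36.6 km, y ≈ 11.5 km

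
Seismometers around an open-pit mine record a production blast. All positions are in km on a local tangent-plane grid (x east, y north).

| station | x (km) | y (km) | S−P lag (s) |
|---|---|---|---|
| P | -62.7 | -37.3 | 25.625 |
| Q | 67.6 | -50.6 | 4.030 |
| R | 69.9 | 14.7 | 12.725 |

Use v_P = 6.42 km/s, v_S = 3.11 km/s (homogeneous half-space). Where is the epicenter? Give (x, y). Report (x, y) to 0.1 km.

Distance from S−P lag: d = Δt · v_P v_S / (v_P − v_S) = Δt · (6.42·3.11)/(6.42−3.11) ≈ 6.0321·Δt.
So d_P = 154.57, d_Q = 24.31, d_R = 76.76 km.
Circle about each station: (x + 62.7)² + (y + 37.3)² = 154.57²; (x − 67.6)² + (y + 50.6)² = 24.31²; (x − 69.9)² + (y − 14.7)² = 76.76².
Subtracting the P equation from the Q and R equations removes the quadratic terms:
260.6 x − 26.6 y = 25108.45
265.2 x + 104.0 y = 17779.31
Solving the 2×2 system: x ≈ 90.3, y ≈ -59.3 km.

x ≈ 90.3 km, y ≈ -59.3 km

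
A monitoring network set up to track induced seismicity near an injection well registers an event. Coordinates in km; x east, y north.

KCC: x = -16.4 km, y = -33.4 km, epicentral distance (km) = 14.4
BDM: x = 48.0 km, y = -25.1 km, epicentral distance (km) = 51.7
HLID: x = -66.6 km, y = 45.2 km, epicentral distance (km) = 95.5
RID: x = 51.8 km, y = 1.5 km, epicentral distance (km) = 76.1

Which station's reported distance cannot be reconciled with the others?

Solve using three stations at a time. Using KCC, BDM, HLID (subtract circle equations pairwise → linear system) gives (x, y) ≈ (-3.7, -26.6).
Distances from that point to each station vs reported:
  KCC: calculated 14.4 vs reported 14.4 → residual 0.0 km
  BDM: calculated 51.7 vs reported 51.7 → residual 0.0 km
  HLID: calculated 95.5 vs reported 95.5 → residual 0.0 km
  RID: calculated 62.2 vs reported 76.1 → residual 13.9 km
KCC, BDM, HLID are mutually consistent (residuals ≈ 0); RID is off by 13.9 km.

RID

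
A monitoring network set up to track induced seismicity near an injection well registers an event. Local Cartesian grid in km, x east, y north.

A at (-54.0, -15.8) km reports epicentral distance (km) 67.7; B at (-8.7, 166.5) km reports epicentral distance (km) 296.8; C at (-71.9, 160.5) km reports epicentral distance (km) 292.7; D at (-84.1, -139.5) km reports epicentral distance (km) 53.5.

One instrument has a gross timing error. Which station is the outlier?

Solve using three stations at a time. Using B, C, D (subtract circle equations pairwise → linear system) gives (x, y) ≈ (-31.6, -129.4).
Distances from that point to each station vs reported:
  A: calculated 115.8 vs reported 67.7 → residual 48.1 km
  B: calculated 296.8 vs reported 296.8 → residual 0.0 km
  C: calculated 292.7 vs reported 292.7 → residual 0.0 km
  D: calculated 53.4 vs reported 53.5 → residual 0.1 km
B, C, D are mutually consistent (residuals ≈ 0); A is off by 48.1 km.

A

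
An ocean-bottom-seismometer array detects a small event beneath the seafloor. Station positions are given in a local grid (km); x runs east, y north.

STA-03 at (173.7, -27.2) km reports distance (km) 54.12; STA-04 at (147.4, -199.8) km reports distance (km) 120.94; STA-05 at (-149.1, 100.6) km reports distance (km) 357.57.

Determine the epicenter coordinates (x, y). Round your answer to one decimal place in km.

x ≈ 159.8 km, y ≈ -79.5 km

Circle about each station: (x − 173.7)² + (y + 27.2)² = 54.12²; (x − 147.4)² + (y + 199.8)² = 120.94²; (x + 149.1)² + (y − 100.6)² = 357.57².
Subtracting the STA-03 equation from the STA-04 and STA-05 equations removes the quadratic terms:
-52.6 x − 345.2 y = 19037.76
-645.6 x + 255.6 y = -123487.69
Solving the 2×2 system: x ≈ 159.8, y ≈ -79.5 km.
Check against STA-03 (with the unrounded x, y): √((x − 173.7)²+(y + 27.2)²) = 54.12 ≈ 54.12 km. ✓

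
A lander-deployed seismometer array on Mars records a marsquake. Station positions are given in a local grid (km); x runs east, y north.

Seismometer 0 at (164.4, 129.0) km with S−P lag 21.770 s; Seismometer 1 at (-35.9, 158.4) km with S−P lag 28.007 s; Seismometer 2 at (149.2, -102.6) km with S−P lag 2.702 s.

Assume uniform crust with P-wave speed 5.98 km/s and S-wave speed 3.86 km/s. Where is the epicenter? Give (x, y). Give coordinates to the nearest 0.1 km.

(119.8, -103.8)

Distance from S−P lag: d = Δt · v_P v_S / (v_P − v_S) = Δt · (5.98·3.86)/(5.98−3.86) ≈ 10.8881·Δt.
So d_Seismometer 0 = 237.03, d_Seismometer 1 = 304.94, d_Seismometer 2 = 29.42 km.
Circle about each station: (x − 164.4)² + (y − 129.0)² = 237.03²; (x + 35.9)² + (y − 158.4)² = 304.94²; (x − 149.2)² + (y + 102.6)² = 29.42².
Subtracting the Seismometer 0 equation from the Seismometer 1 and Seismometer 2 equations removes the quadratic terms:
-400.6 x + 58.8 y = -54094.17
-30.4 x − 463.2 y = 44436.72
Solving the 2×2 system: x ≈ 119.8, y ≈ -103.8 km.
Check against Seismometer 0 (with the unrounded x, y): √((x − 164.4)²+(y − 129.0)²) = 237.03 ≈ 237.03 km. ✓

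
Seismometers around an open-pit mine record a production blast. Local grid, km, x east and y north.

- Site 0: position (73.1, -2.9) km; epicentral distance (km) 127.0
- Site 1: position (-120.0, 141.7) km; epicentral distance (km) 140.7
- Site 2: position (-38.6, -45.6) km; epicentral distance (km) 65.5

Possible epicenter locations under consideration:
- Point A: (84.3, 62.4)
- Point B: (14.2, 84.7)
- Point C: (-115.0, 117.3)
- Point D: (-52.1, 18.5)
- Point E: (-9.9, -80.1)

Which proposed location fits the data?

Point D

For each candidate, compare |candidate − station| to the reported distance:
Point A: residuals Site 0 60.7, Site 1 78.5, Site 2 98.1 → max 98.1 km
Point B: residuals Site 0 21.4, Site 1 5.1, Site 2 75.1 → max 75.1 km
Point C: residuals Site 0 96.2, Site 1 115.8, Site 2 114.4 → max 115.8 km
Point D: residuals Site 0 0.0, Site 1 0.0, Site 2 0.0 → max 0.0 km
Point E: residuals Site 0 13.6, Site 1 106.9, Site 2 20.6 → max 106.9 km
Only Point D has all residuals ≈ 0.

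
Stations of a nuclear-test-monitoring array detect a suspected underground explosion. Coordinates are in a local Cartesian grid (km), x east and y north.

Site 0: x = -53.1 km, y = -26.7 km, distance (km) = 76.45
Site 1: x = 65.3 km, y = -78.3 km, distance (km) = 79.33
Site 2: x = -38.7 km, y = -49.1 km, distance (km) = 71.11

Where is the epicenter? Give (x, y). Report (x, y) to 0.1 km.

21.9 km east, -11.9 km north

Circle about each station: (x + 53.1)² + (y + 26.7)² = 76.45²; (x − 65.3)² + (y + 78.3)² = 79.33²; (x + 38.7)² + (y + 49.1)² = 71.11².
Subtracting the Site 0 equation from the Site 1 and Site 2 equations removes the quadratic terms:
236.8 x − 103.2 y = 6413.83
28.8 x − 44.8 y = 1163.97
Solving the 2×2 system: x ≈ 21.9, y ≈ -11.9 km.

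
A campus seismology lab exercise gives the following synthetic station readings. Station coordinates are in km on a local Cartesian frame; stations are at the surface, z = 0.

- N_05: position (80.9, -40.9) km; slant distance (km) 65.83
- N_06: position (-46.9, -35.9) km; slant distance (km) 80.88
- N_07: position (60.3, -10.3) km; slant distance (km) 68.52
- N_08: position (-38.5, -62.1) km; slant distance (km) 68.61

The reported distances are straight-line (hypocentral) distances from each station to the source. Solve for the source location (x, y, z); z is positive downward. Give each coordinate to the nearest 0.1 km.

x ≈ 24.7 km, y ≈ -62.4 km, depth ≈ 26.7 km

Each station gives a sphere (x−x_i)² + (y−y_i)² + z² = d_i² (stations at z=0).
Subtracting the N_05 sphere from N_06 and N_07: z² cancels, leaving linear equations in x and y:
-255.6 x + 10.0 y = -6937.19
-41.2 x + 61.2 y = -4836.84
Solving: x ≈ 24.699, y ≈ -62.406 km (keep extra digits for the depth step; rounded: 24.7, -62.4).
Then from the N_05 sphere: z² = 65.83² − (x − 80.9)² − (y + 40.9)² with x = 24.699, y = -62.406, so z ≈ 26.693 ≈ 26.7 km.
Check against N_08 (with the unrounded solution): distance 68.61 ≈ 68.61 km. ✓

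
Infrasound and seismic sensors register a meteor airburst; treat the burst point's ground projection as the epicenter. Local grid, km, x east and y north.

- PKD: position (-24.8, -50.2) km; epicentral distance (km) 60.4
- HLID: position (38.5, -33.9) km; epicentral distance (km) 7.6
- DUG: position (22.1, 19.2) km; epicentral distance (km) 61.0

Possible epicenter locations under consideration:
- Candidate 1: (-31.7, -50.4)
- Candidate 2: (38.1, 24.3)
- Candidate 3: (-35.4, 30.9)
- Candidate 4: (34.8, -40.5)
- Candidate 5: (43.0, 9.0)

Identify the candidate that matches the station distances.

Candidate 4

For each candidate, compare |candidate − station| to the reported distance:
Candidate 1: residuals PKD 53.5, HLID 64.5, DUG 27.0 → max 64.5 km
Candidate 2: residuals PKD 37.1, HLID 50.6, DUG 44.2 → max 50.6 km
Candidate 3: residuals PKD 21.4, HLID 90.7, DUG 2.3 → max 90.7 km
Candidate 4: residuals PKD 0.0, HLID 0.0, DUG 0.0 → max 0.0 km
Candidate 5: residuals PKD 29.6, HLID 35.5, DUG 37.7 → max 37.7 km
Only Candidate 4 has all residuals ≈ 0.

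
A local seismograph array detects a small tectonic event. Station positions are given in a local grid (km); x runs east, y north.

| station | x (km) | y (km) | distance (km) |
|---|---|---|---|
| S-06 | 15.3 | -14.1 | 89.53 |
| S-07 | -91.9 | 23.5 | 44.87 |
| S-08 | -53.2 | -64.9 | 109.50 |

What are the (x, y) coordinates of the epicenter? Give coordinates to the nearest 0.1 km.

Circle about each station: (x − 15.3)² + (y + 14.1)² = 89.53²; (x + 91.9)² + (y − 23.5)² = 44.87²; (x + 53.2)² + (y + 64.9)² = 109.50².
Subtracting pairs of circle equations eliminates x²+y² and gives linear equations (the radical axes):
-214.4 x + 75.2 y = 14567.26
-137.0 x − 101.6 y = 2634.72
Solving the 2×2 system: x ≈ -52.3, y ≈ 44.6 km.
Check against S-06 (with the unrounded x, y): √((x − 15.3)²+(y + 14.1)²) = 89.53 ≈ 89.53 km. ✓

-52.3 km east, 44.6 km north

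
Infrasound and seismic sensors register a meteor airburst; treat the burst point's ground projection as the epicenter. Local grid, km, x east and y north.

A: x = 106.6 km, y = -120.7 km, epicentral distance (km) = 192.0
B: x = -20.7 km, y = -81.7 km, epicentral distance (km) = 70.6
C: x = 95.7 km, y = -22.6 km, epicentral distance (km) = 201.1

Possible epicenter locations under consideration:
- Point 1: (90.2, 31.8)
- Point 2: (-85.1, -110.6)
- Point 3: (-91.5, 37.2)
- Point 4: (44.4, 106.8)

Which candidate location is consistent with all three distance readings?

For each candidate, compare |candidate − station| to the reported distance:
Point 1: residuals A 38.6, B 88.1, C 146.4 → max 146.4 km
Point 2: residuals A 0.0, B 0.0, C 0.0 → max 0.0 km
Point 3: residuals A 61.3, B 67.8, C 4.6 → max 67.8 km
Point 4: residuals A 43.8, B 128.8, C 61.9 → max 128.8 km
Only Point 2 has all residuals ≈ 0.

Point 2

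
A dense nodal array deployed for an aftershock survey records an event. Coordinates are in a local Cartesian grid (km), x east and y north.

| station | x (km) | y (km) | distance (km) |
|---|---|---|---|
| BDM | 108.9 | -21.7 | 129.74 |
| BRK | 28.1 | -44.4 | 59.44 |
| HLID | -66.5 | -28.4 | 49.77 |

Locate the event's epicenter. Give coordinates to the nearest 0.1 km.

Circle about each station: (x − 108.9)² + (y + 21.7)² = 129.74²; (x − 28.1)² + (y + 44.4)² = 59.44²; (x + 66.5)² + (y + 28.4)² = 49.77².
Subtracting pairs of circle equations eliminates x²+y² and gives linear equations (the radical axes):
-161.6 x − 45.4 y = 3730.22
-350.8 x − 13.4 y = 7254.12
Solving the 2×2 system: x ≈ -20.3, y ≈ -9.9 km.
Check against BDM (with the unrounded x, y): √((x − 108.9)²+(y + 21.7)²) = 129.74 ≈ 129.74 km. ✓

-20.3 km east, -9.9 km north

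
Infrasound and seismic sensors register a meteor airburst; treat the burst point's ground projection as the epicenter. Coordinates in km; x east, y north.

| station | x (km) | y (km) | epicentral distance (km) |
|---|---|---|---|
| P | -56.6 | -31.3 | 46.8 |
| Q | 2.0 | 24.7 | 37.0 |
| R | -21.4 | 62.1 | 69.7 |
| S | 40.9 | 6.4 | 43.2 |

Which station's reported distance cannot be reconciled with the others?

Solve using three stations at a time. Using P, Q, R (subtract circle equations pairwise → linear system) gives (x, y) ≈ (-16.4, -7.4).
Distances from that point to each station vs reported:
  P: calculated 46.8 vs reported 46.8 → residual 0.0 km
  Q: calculated 37.0 vs reported 37.0 → residual 0.0 km
  R: calculated 69.7 vs reported 69.7 → residual 0.0 km
  S: calculated 58.9 vs reported 43.2 → residual 15.7 km
P, Q, R are mutually consistent (residuals ≈ 0); S is off by 15.7 km.

S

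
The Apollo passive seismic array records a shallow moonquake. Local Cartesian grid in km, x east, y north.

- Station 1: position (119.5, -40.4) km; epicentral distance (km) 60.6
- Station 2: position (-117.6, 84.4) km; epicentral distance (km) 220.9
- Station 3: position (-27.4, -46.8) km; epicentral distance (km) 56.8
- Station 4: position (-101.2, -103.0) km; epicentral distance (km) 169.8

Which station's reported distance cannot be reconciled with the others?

Station 3

Solve using three stations at a time. Using Station 1, Station 2, Station 4 (subtract circle equations pairwise → linear system) gives (x, y) ≈ (59.4, -47.8).
Distances from that point to each station vs reported:
  Station 1: calculated 60.6 vs reported 60.6 → residual 0.0 km
  Station 2: calculated 220.9 vs reported 220.9 → residual 0.0 km
  Station 3: calculated 86.8 vs reported 56.8 → residual 30.0 km
  Station 4: calculated 169.8 vs reported 169.8 → residual 0.0 km
Station 1, Station 2, Station 4 are mutually consistent (residuals ≈ 0); Station 3 is off by 30.0 km.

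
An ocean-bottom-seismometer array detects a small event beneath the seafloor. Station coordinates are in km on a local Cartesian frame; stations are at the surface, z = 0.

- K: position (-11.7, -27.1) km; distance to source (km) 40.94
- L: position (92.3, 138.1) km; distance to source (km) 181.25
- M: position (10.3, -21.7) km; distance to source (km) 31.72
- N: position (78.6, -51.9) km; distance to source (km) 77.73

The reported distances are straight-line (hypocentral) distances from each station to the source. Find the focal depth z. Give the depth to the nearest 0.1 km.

Each station gives a sphere (x−x_i)² + (y−y_i)² + z² = d_i² (stations at z=0).
Subtracting the K sphere from L and M: z² cancels, leaving linear equations in x and y:
208.0 x + 330.4 y = -4455.88
44.0 x + 10.8 y = 375.61
Solving: x ≈ 14.012, y ≈ -22.307 km (keep extra digits for the depth step; rounded: 14.0, -22.3).
Then from the K sphere: z² = 40.94² − (x + 11.7)² − (y + 27.1)² with x = 14.012, y = -22.307, so z ≈ 31.496 ≈ 31.5 km.
Check against N (with the unrounded solution): distance 77.71 ≈ 77.73 km. ✓

depth ≈ 31.5 km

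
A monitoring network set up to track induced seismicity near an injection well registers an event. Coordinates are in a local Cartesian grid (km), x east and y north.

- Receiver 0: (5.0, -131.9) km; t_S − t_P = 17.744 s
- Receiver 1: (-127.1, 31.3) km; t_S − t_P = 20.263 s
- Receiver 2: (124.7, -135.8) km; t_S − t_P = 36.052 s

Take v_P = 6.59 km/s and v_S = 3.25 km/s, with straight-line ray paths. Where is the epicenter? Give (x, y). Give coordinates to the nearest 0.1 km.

Distance from S−P lag: d = Δt · v_P v_S / (v_P − v_S) = Δt · (6.59·3.25)/(6.59−3.25) ≈ 6.4124·Δt.
So d_Receiver 0 = 113.78, d_Receiver 1 = 129.93, d_Receiver 2 = 231.18 km.
Circle about each station: (x − 5.0)² + (y + 131.9)² = 113.78²; (x + 127.1)² + (y − 31.3)² = 129.93²; (x − 124.7)² + (y + 135.8)² = 231.18².
Subtracting pairs of circle equations eliminates x²+y² and gives linear equations (the radical axes):
-264.2 x + 326.4 y = -4224.43
239.4 x − 7.8 y = -23929.18
Solving the 2×2 system: x ≈ -103.1, y ≈ -96.4 km.
Check against Receiver 0 (with the unrounded x, y): √((x − 5.0)²+(y + 131.9)²) = 113.78 ≈ 113.78 km. ✓

-103.1 km east, -96.4 km north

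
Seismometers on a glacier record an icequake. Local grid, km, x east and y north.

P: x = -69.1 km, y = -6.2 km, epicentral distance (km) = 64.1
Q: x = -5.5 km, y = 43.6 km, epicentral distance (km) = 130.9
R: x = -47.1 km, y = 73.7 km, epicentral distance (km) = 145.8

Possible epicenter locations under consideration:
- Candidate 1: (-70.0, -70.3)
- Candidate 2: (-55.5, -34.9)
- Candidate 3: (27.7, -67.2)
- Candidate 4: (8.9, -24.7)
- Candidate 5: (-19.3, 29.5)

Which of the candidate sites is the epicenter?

For each candidate, compare |candidate − station| to the reported distance:
Candidate 1: residuals P 0.0, Q 0.0, R 0.0 → max 0.0 km
Candidate 2: residuals P 32.3, Q 37.8, R 36.9 → max 37.8 km
Candidate 3: residuals P 50.3, Q 15.2, R 13.7 → max 50.3 km
Candidate 4: residuals P 16.1, Q 61.1, R 32.6 → max 61.1 km
Candidate 5: residuals P 2.8, Q 111.2, R 93.6 → max 111.2 km
Only Candidate 1 has all residuals ≈ 0.

Candidate 1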